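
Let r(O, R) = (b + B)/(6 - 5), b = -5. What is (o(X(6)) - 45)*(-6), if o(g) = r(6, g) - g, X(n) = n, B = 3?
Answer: 318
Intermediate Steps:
r(O, R) = -2 (r(O, R) = (-5 + 3)/(6 - 5) = -2/1 = -2*1 = -2)
o(g) = -2 - g
(o(X(6)) - 45)*(-6) = ((-2 - 1*6) - 45)*(-6) = ((-2 - 6) - 45)*(-6) = (-8 - 45)*(-6) = -53*(-6) = 318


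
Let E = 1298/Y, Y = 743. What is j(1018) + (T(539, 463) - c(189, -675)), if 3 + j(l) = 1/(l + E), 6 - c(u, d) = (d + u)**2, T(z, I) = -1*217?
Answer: 178787862583/757672 ≈ 2.3597e+5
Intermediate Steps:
T(z, I) = -217
c(u, d) = 6 - (d + u)**2
E = 1298/743 ≈ 1.7470
j(l) = -3 + 1/(1298/743 + l) (j(l) = -3 + 1/(l + 1298/743) = -3 + 1/(1298/743 + l))
j(1018) + (T(539, 463) - c(189, -675)) = (-3151 - 2229*1018)/(1298 + 743*1018) + (-217 - (6 - (-675 + 189)**2)) = (-3151 - 2269122)/(1298 + 756374) + (-217 - (6 - 1*(-486)**2)) = -2272273/757672 + (-217 - (6 - 1*236196)) = (1/757672)*(-2272273) + (-217 - (6 - 236196)) = -2272273/757672 + (-217 - 1*(-236190)) = -2272273/757672 + (-217 + 236190) = -2272273/757672 + 235973 = 178787862583/757672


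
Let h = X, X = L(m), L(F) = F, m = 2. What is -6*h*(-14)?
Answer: 168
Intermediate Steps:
X = 2
h = 2
-6*h*(-14) = -6*2*(-14) = -12*(-14) = 168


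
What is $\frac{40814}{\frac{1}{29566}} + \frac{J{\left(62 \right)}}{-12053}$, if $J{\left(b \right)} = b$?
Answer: $\frac{14544436144310}{12053} \approx 1.2067 \cdot 10^{9}$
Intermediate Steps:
$\frac{40814}{\frac{1}{29566}} + \frac{J{\left(62 \right)}}{-12053} = \frac{40814}{\frac{1}{29566}} + \frac{62}{-12053} = 40814 \frac{1}{\frac{1}{29566}} + 62 \left(- \frac{1}{12053}\right) = 40814 \cdot 29566 - \frac{62}{12053} = 1206706724 - \frac{62}{12053} = \frac{14544436144310}{12053}$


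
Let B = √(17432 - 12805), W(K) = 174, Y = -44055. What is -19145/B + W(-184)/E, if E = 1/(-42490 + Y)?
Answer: -15058830 - 2735*√4627/661 ≈ -1.5059e+7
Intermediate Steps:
B = √4627 ≈ 68.022
E = -1/86545 (E = 1/(-42490 - 44055) = 1/(-86545) = -1/86545 ≈ -1.1555e-5)
-19145/B + W(-184)/E = -19145*√4627/4627 + 174/(-1/86545) = -2735*√4627/661 + 174*(-86545) = -2735*√4627/661 - 15058830 = -15058830 - 2735*√4627/661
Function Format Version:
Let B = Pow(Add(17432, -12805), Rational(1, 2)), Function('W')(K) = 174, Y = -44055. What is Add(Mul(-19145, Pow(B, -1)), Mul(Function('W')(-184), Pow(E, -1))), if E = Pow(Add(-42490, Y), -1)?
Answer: Add(-15058830, Mul(Rational(-2735, 661), Pow(4627, Rational(1, 2)))) ≈ -1.5059e+7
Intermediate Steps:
B = Pow(4627, Rational(1, 2)) ≈ 68.022
E = Rational(-1, 86545) (E = Pow(Add(-42490, -44055), -1) = Pow(-86545, -1) = Rational(-1, 86545) ≈ -1.1555e-5)
Add(Mul(-19145, Pow(B, -1)), Mul(Function('W')(-184), Pow(E, -1))) = Add(Mul(-19145, Pow(Pow(4627, Rational(1, 2)), -1)), Mul(174, Pow(Rational(-1, 86545), -1))) = Add(Mul(-19145, Mul(Rational(1, 4627), Pow(4627, Rational(1, 2)))), Mul(174, -86545)) = Add(Mul(Rational(-2735, 661), Pow(4627, Rational(1, 2))), -15058830) = Add(-15058830, Mul(Rational(-2735, 661), Pow(4627, Rational(1, 2))))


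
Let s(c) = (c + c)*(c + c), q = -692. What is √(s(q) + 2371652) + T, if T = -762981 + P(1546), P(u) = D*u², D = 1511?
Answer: 3610702295 + 14*√21873 ≈ 3.6107e+9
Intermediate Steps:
P(u) = 1511*u²
s(c) = 4*c² (s(c) = (2*c)*(2*c) = 4*c²)
T = 3610702295 (T = -762981 + 1511*1546² = -762981 + 1511*2390116 = -762981 + 3611465276 = 3610702295)
√(s(q) + 2371652) + T = √(4*(-692)² + 2371652) + 3610702295 = √(4*478864 + 2371652) + 3610702295 = √(1915456 + 2371652) + 3610702295 = √4287108 + 3610702295 = 14*√21873 + 3610702295 = 3610702295 + 14*√21873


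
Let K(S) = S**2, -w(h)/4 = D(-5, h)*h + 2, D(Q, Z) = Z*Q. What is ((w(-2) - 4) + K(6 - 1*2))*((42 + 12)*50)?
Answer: 226800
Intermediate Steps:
D(Q, Z) = Q*Z
w(h) = -8 + 20*h**2 (w(h) = -4*((-5*h)*h + 2) = -4*(-5*h**2 + 2) = -4*(2 - 5*h**2) = -8 + 20*h**2)
((w(-2) - 4) + K(6 - 1*2))*((42 + 12)*50) = (((-8 + 20*(-2)**2) - 4) + (6 - 1*2)**2)*((42 + 12)*50) = (((-8 + 20*4) - 4) + (6 - 2)**2)*(54*50) = (((-8 + 80) - 4) + 4**2)*2700 = ((72 - 4) + 16)*2700 = (68 + 16)*2700 = 84*2700 = 226800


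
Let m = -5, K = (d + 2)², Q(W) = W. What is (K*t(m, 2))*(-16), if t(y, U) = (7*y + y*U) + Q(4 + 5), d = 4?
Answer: 20736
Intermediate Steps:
K = 36 (K = (4 + 2)² = 6² = 36)
t(y, U) = 9 + 7*y + U*y (t(y, U) = (7*y + y*U) + (4 + 5) = (7*y + U*y) + 9 = 9 + 7*y + U*y)
(K*t(m, 2))*(-16) = (36*(9 + 7*(-5) + 2*(-5)))*(-16) = (36*(9 - 35 - 10))*(-16) = (36*(-36))*(-16) = -1296*(-16) = 20736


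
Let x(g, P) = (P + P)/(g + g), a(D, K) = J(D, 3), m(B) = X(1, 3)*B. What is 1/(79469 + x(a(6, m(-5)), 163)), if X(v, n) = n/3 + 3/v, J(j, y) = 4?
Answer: 4/318039 ≈ 1.2577e-5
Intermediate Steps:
X(v, n) = 3/v + n/3 (X(v, n) = n*(⅓) + 3/v = n/3 + 3/v = 3/v + n/3)
m(B) = 4*B (m(B) = (3/1 + (⅓)*3)*B = (3*1 + 1)*B = (3 + 1)*B = 4*B)
a(D, K) = 4
x(g, P) = P/g (x(g, P) = (2*P)/((2*g)) = (2*P)*(1/(2*g)) = P/g)
1/(79469 + x(a(6, m(-5)), 163)) = 1/(79469 + 163/4) = 1/(318039/4) = 4/318039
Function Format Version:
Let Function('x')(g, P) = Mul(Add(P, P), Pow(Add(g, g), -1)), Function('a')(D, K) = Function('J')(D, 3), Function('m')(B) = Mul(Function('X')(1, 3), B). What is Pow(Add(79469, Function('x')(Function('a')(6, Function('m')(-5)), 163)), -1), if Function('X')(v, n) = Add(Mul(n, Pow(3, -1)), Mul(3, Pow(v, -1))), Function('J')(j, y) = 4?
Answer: Rational(4, 318039) ≈ 1.2577e-5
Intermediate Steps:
Function('X')(v, n) = Add(Mul(3, Pow(v, -1)), Mul(Rational(1, 3), n)) (Function('X')(v, n) = Add(Mul(n, Rational(1, 3)), Mul(3, Pow(v, -1))) = Add(Mul(Rational(1, 3), n), Mul(3, Pow(v, -1))) = Add(Mul(3, Pow(v, -1)), Mul(Rational(1, 3), n)))
Function('m')(B) = Mul(4, B) (Function('m')(B) = Mul(Add(Mul(3, Pow(1, -1)), Mul(Rational(1, 3), 3)), B) = Mul(Add(Mul(3, 1), 1), B) = Mul(Add(3, 1), B) = Mul(4, B))
Function('a')(D, K) = 4
Function('x')(g, P) = Mul(P, Pow(g, -1)) (Function('x')(g, P) = Mul(Mul(2, P), Pow(Mul(2, g), -1)) = Mul(Mul(2, P), Mul(Rational(1, 2), Pow(g, -1))) = Mul(P, Pow(g, -1)))
Pow(Add(79469, Function('x')(Function('a')(6, Function('m')(-5)), 163)), -1) = Pow(Add(79469, Mul(163, Pow(4, -1))), -1) = Pow(Add(79469, Mul(163, Rational(1, 4))), -1) = Pow(Add(79469, Rational(163, 4)), -1) = Pow(Rational(318039, 4), -1) = Rational(4, 318039)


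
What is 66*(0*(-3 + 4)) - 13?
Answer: -13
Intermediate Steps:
66*(0*(-3 + 4)) - 13 = 66*(0*1) - 13 = 66*0 - 13 = 0 - 13 = -13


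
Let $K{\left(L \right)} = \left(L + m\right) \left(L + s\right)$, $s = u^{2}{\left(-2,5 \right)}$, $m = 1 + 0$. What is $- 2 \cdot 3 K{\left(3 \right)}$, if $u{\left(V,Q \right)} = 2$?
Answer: $-168$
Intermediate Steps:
$m = 1$
$s = 4$ ($s = 2^{2} = 4$)
$K{\left(L \right)} = \left(1 + L\right) \left(4 + L\right)$ ($K{\left(L \right)} = \left(L + 1\right) \left(L + 4\right) = \left(1 + L\right) \left(4 + L\right)$)
$- 2 \cdot 3 K{\left(3 \right)} = - 2 \cdot 3 \left(4 + 3^{2} + 5 \cdot 3\right) = - 2 \cdot 3 \left(4 + 9 + 15\right) = - 2 \cdot 3 \cdot 28 = \left(-2\right) 84 = -168$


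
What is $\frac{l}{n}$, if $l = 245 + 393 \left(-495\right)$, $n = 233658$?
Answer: $- \frac{97145}{116829} \approx -0.83151$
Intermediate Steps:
$l = -194290$ ($l = 245 - 194535 = -194290$)
$\frac{l}{n} = - \frac{194290}{233658} = \left(-194290\right) \frac{1}{233658} = - \frac{97145}{116829}$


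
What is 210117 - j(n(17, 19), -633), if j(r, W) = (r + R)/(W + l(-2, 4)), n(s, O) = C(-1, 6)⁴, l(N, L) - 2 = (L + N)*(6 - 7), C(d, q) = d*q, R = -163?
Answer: 133005194/633 ≈ 2.1012e+5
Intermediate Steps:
l(N, L) = 2 - L - N (l(N, L) = 2 + (L + N)*(6 - 7) = 2 + (L + N)*(-1) = 2 + (-L - N) = 2 - L - N)
n(s, O) = 1296 (n(s, O) = (-1*6)⁴ = (-6)⁴ = 1296)
j(r, W) = (-163 + r)/W (j(r, W) = (r - 163)/(W + (2 - 1*4 - 1*(-2))) = (-163 + r)/(W + (2 - 4 + 2)) = (-163 + r)/(W + 0) = (-163 + r)/W)
210117 - j(n(17, 19), -633) = 210117 - (-163 + 1296)/(-633) = 210117 - (-1)*1133/633 = 210117 - 1*(-1133/633) = 210117 + 1133/633 = 133005194/633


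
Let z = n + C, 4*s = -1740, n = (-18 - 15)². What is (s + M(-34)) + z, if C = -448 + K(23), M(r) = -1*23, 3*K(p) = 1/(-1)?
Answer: 548/3 ≈ 182.67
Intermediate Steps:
K(p) = -⅓ (K(p) = (⅓)/(-1) = (⅓)*(-1) = -⅓)
M(r) = -23
C = -1345/3 (C = -448 - ⅓ = -1345/3 ≈ -448.33)
n = 1089 (n = (-33)² = 1089)
s = -435 (s = (¼)*(-1740) = -435)
z = 1922/3 (z = 1089 - 1345/3 = 1922/3 ≈ 640.67)
(s + M(-34)) + z = (-435 - 23) + 1922/3 = -458 + 1922/3 = 548/3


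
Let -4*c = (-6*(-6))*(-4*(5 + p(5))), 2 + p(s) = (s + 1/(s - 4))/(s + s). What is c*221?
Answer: 143208/5 ≈ 28642.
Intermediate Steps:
p(s) = -2 + (s + 1/(-4 + s))/(2*s) (p(s) = -2 + (s + 1/(s - 4))/(s + s) = -2 + (s + 1/(-4 + s))/((2*s)) = -2 + (s + 1/(-4 + s))*(1/(2*s)) = -2 + (s + 1/(-4 + s))/(2*s))
c = 648/5 (c = -(-6*(-6))*(-4*(5 + (½)*(1 - 3*5² + 12*5)/(5*(-4 + 5))))/4 = -9*(-4*(5 + (½)*(⅕)*(1 - 3*25 + 60)/1)) = -9*(-4*(5 + (½)*(⅕)*1*(1 - 75 + 60))) = -9*(-4*(5 + (½)*(⅕)*1*(-14))) = -9*(-4*(5 - 7/5)) = -9*(-4*18/5) = -9*(-72)/5 = -¼*(-2592/5) = 648/5 ≈ 129.60)
c*221 = (648/5)*221 = 143208/5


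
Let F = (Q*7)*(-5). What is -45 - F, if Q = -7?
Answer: -290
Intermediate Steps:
F = 245 (F = -7*7*(-5) = -49*(-5) = 245)
-45 - F = -45 - 1*245 = -45 - 245 = -290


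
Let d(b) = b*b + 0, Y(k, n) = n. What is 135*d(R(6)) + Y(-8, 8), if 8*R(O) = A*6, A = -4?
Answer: 1223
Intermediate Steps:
R(O) = -3 (R(O) = (-4*6)/8 = (⅛)*(-24) = -3)
d(b) = b² (d(b) = b² + 0 = b²)
135*d(R(6)) + Y(-8, 8) = 135*(-3)² + 8 = 135*9 + 8 = 1215 + 8 = 1223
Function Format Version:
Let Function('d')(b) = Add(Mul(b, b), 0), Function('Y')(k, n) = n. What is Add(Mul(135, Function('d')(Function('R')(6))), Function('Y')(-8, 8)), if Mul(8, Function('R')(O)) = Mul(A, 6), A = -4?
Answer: 1223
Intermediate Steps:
Function('R')(O) = -3 (Function('R')(O) = Mul(Rational(1, 8), Mul(-4, 6)) = Mul(Rational(1, 8), -24) = -3)
Function('d')(b) = Pow(b, 2) (Function('d')(b) = Add(Pow(b, 2), 0) = Pow(b, 2))
Add(Mul(135, Function('d')(Function('R')(6))), Function('Y')(-8, 8)) = Add(Mul(135, Pow(-3, 2)), 8) = Add(Mul(135, 9), 8) = Add(1215, 8) = 1223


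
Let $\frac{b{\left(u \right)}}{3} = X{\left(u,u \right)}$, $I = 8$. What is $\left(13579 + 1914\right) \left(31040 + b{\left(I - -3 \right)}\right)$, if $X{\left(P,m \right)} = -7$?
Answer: $480577367$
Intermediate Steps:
$b{\left(u \right)} = -21$ ($b{\left(u \right)} = 3 \left(-7\right) = -21$)
$\left(13579 + 1914\right) \left(31040 + b{\left(I - -3 \right)}\right) = \left(13579 + 1914\right) \left(31040 - 21\right) = 15493 \cdot 31019 = 480577367$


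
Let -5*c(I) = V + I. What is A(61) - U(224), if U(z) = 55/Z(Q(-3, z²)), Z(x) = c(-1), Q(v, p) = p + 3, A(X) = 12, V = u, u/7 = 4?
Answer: 599/27 ≈ 22.185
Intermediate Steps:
u = 28 (u = 7*4 = 28)
V = 28
Q(v, p) = 3 + p
c(I) = -28/5 - I/5 (c(I) = -(28 + I)/5 = -28/5 - I/5)
Z(x) = -27/5 (Z(x) = -28/5 - ⅕*(-1) = -28/5 + ⅕ = -27/5)
U(z) = -275/27 (U(z) = 55/(-27/5) = 55*(-5/27) = -275/27)
A(61) - U(224) = 12 - 1*(-275/27) = 12 + 275/27 = 599/27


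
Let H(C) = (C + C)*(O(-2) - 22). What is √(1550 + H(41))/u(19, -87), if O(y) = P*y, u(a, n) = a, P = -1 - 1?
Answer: √74/19 ≈ 0.45275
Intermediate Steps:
P = -2
O(y) = -2*y
H(C) = -36*C (H(C) = (C + C)*(-2*(-2) - 22) = (2*C)*(4 - 22) = (2*C)*(-18) = -36*C)
√(1550 + H(41))/u(19, -87) = √(1550 - 36*41)/19 = √(1550 - 1476)*(1/19) = √74*(1/19) = √74/19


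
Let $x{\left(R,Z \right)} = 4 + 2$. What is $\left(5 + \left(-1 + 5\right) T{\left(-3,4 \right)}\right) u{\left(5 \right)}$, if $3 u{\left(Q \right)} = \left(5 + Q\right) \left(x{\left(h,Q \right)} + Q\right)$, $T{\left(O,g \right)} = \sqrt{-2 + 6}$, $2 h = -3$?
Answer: $\frac{1430}{3} \approx 476.67$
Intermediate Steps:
$h = - \frac{3}{2}$ ($h = \frac{1}{2} \left(-3\right) = - \frac{3}{2} \approx -1.5$)
$T{\left(O,g \right)} = 2$ ($T{\left(O,g \right)} = \sqrt{4} = 2$)
$x{\left(R,Z \right)} = 6$
$u{\left(Q \right)} = \frac{\left(5 + Q\right) \left(6 + Q\right)}{3}$
$\left(5 + \left(-1 + 5\right) T{\left(-3,4 \right)}\right) u{\left(5 \right)} = \left(5 + \left(-1 + 5\right) 2\right) \left(10 + \frac{5^{2}}{3} + \frac{11}{3} \cdot 5\right) = \left(5 + 4 \cdot 2\right) \left(10 + \frac{1}{3} \cdot 25 + \frac{55}{3}\right) = \left(5 + 8\right) \left(10 + \frac{25}{3} + \frac{55}{3}\right) = 13 \cdot \frac{110}{3} = \frac{1430}{3}$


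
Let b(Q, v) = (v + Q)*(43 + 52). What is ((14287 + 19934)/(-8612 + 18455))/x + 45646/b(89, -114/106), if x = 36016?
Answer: 4204158320661/769311664400 ≈ 5.4648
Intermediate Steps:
b(Q, v) = 95*Q + 95*v (b(Q, v) = (Q + v)*95 = 95*Q + 95*v)
((14287 + 19934)/(-8612 + 18455))/x + 45646/b(89, -114/106) = ((14287 + 19934)/(-8612 + 18455))/36016 + 45646/(95*89 + 95*(-114/106)) = (34221/9843)*(1/36016) + 45646/(8455 + 95*(-114*1/106)) = (34221*(1/9843))*(1/36016) + 45646/(8455 + 95*(-57/53)) = (671/193)*(1/36016) + 45646/(8455 - 5415/53) = 671/6951088 + 45646/(442700/53) = 671/6951088 + 45646*(53/442700) = 671/6951088 + 1209619/221350 = 4204158320661/769311664400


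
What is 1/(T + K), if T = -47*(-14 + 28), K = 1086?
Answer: 1/428 ≈ 0.0023364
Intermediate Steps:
T = -658 (T = -47*14 = -658)
1/(T + K) = 1/(-658 + 1086) = 1/428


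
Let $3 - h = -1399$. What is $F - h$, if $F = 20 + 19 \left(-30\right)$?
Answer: $-1952$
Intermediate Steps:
$h = 1402$ ($h = 3 - -1399 = 3 + 1399 = 1402$)
$F = -550$ ($F = 20 - 570 = -550$)
$F - h = -550 - 1402 = -1952$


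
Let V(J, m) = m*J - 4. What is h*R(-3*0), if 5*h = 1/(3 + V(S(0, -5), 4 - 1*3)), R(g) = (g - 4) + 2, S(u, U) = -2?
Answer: 2/15 ≈ 0.13333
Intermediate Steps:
R(g) = -2 + g (R(g) = (-4 + g) + 2 = -2 + g)
V(J, m) = -4 + J*m (V(J, m) = J*m - 4 = -4 + J*m)
h = -1/15 (h = 1/(5*(3 + (-4 - 2*(4 - 1*3)))) = 1/(5*(3 + (-4 - 2*(4 - 3)))) = 1/(5*(3 + (-4 - 2*1))) = 1/(5*(3 + (-4 - 2))) = 1/(5*(3 - 6)) = (⅕)/(-3) = (⅕)*(-⅓) = -1/15 ≈ -0.066667)
h*R(-3*0) = -(-2 - 3*0)/15 = -(-2 + 0)/15 = -1/15*(-2) = 2/15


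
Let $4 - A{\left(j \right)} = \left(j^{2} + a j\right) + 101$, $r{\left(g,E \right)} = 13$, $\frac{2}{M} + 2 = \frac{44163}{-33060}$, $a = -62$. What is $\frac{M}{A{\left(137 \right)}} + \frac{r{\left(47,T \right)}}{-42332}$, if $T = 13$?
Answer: $- \frac{1005927229}{4035140128636} \approx -0.00024929$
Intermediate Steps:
$M = - \frac{22040}{36761}$ ($M = \frac{2}{-2 + \frac{44163}{-33060}} = \frac{2}{-2 + 44163 \left(- \frac{1}{33060}\right)} = \frac{2}{-2 - \frac{14721}{11020}} = \frac{2}{- \frac{36761}{11020}} = 2 \left(- \frac{11020}{36761}\right) = - \frac{22040}{36761} \approx -0.59955$)
$A{\left(j \right)} = -97 - j^{2} + 62 j$ ($A{\left(j \right)} = 4 - \left(\left(j^{2} - 62 j\right) + 101\right) = 4 - \left(101 + j^{2} - 62 j\right) = -97 - j^{2} + 62 j$)
$\frac{M}{A{\left(137 \right)}} + \frac{r{\left(47,T \right)}}{-42332} = - \frac{22040}{36761 \left(-97 - 137^{2} + 62 \cdot 137\right)} + \frac{13}{-42332} = - \frac{22040}{36761 \left(-97 - 18769 + 8494\right)} + 13 \left(- \frac{1}{42332}\right) = - \frac{22040}{36761 \left(-97 - 18769 + 8494\right)} - \frac{13}{42332} = - \frac{22040}{36761 \left(-10372\right)} - \frac{13}{42332} = \left(- \frac{22040}{36761}\right) \left(- \frac{1}{10372}\right) - \frac{13}{42332} = \frac{5510}{95321273} - \frac{13}{42332} = - \frac{1005927229}{4035140128636}$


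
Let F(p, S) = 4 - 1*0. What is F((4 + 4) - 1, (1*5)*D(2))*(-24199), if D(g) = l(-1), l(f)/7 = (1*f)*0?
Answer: -96796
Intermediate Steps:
l(f) = 0 (l(f) = 7*((1*f)*0) = 7*(f*0) = 7*0 = 0)
D(g) = 0
F(p, S) = 4 (F(p, S) = 4 + 0 = 4)
F((4 + 4) - 1, (1*5)*D(2))*(-24199) = 4*(-24199) = -96796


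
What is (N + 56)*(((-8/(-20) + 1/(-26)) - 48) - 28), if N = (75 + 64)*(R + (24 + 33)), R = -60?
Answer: 3549713/130 ≈ 27306.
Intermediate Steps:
N = -417 (N = (75 + 64)*(-60 + (24 + 33)) = 139*(-60 + 57) = 139*(-3) = -417)
(N + 56)*(((-8/(-20) + 1/(-26)) - 48) - 28) = (-417 + 56)*(((-8/(-20) + 1/(-26)) - 48) - 28) = -361*(((-8*(-1/20) + 1*(-1/26)) - 48) - 28) = -361*(((2/5 - 1/26) - 48) - 28) = -361*((47/130 - 48) - 28) = -361*(-6193/130 - 28) = -361*(-9833/130) = 3549713/130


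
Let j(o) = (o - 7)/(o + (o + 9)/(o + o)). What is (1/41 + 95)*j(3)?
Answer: -15584/205 ≈ -76.020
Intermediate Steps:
j(o) = (-7 + o)/(o + (9 + o)/(2*o)) (j(o) = (-7 + o)/(o + (9 + o)/((2*o))) = (-7 + o)/(o + (9 + o)*(1/(2*o))) = (-7 + o)/(o + (9 + o)/(2*o)))
(1/41 + 95)*j(3) = (1/41 + 95)*(2*3*(-7 + 3)/(9 + 3 + 2*3²)) = (1/41 + 95)*(2*3*(-4)/(9 + 3 + 2*9)) = 3896*(2*3*(-4)/(9 + 3 + 18))/41 = 3896*(2*3*(-4)/30)/41 = 3896*(2*3*(1/30)*(-4))/41 = (3896/41)*(-⅘) = -15584/205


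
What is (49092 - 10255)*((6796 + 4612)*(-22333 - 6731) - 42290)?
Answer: -12878520160474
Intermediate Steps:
(49092 - 10255)*((6796 + 4612)*(-22333 - 6731) - 42290) = 38837*(11408*(-29064) - 42290) = 38837*(-331562112 - 42290) = 38837*(-331604402) = -12878520160474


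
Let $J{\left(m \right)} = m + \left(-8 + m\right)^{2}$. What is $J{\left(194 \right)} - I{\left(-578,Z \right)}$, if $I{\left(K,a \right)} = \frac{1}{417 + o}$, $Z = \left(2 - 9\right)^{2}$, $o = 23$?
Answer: $\frac{15307599}{440} \approx 34790.0$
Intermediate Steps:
$Z = 49$ ($Z = \left(-7\right)^{2} = 49$)
$I{\left(K,a \right)} = \frac{1}{440}$ ($I{\left(K,a \right)} = \frac{1}{417 + 23} = \frac{1}{440}$)
$J{\left(194 \right)} - I{\left(-578,Z \right)} = \left(194 + \left(-8 + 194\right)^{2}\right) - \frac{1}{440} = \left(194 + 186^{2}\right) - \frac{1}{440} = \left(194 + 34596\right) - \frac{1}{440} = 34790 - \frac{1}{440} = \frac{15307599}{440}$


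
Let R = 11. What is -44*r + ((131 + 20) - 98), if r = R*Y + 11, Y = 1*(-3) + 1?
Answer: 537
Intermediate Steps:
Y = -2 (Y = -3 + 1 = -2)
r = -11 (r = 11*(-2) + 11 = -22 + 11 = -11)
-44*r + ((131 + 20) - 98) = -44*(-11) + ((131 + 20) - 98) = 484 + (151 - 98) = 484 + 53 = 537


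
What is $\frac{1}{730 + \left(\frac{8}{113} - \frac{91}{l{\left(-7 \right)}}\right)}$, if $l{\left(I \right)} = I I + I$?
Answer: $\frac{678}{493519} \approx 0.0013738$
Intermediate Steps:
$l{\left(I \right)} = I + I^{2}$ ($l{\left(I \right)} = I^{2} + I = I + I^{2}$)
$\frac{1}{730 + \left(\frac{8}{113} - \frac{91}{l{\left(-7 \right)}}\right)} = \frac{1}{730 + \left(\frac{8}{113} - \frac{91}{\left(-7\right) \left(1 - 7\right)}\right)} = \frac{1}{730 + \left(8 \cdot \frac{1}{113} - \frac{91}{\left(-7\right) \left(-6\right)}\right)} = \frac{1}{730 + \left(\frac{8}{113} - \frac{91}{42}\right)} = \frac{1}{730 + \left(\frac{8}{113} - \frac{13}{6}\right)} = \frac{1}{730 - \frac{1421}{678}} = \frac{1}{\frac{493519}{678}} = \frac{678}{493519}$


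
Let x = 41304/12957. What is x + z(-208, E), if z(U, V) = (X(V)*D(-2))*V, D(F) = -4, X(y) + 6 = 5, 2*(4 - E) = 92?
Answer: -711824/4319 ≈ -164.81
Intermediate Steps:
E = -42 (E = 4 - 1/2*92 = 4 - 46 = -42)
X(y) = -1 (X(y) = -6 + 5 = -1)
x = 13768/4319 (x = 41304*(1/12957) = 13768/4319 ≈ 3.1878)
z(U, V) = 4*V (z(U, V) = (-1*(-4))*V = 4*V)
x + z(-208, E) = 13768/4319 + 4*(-42) = 13768/4319 - 168 = -711824/4319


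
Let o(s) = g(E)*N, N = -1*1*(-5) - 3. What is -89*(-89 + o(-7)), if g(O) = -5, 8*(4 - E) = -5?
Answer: 8811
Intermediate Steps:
N = 2 (N = -1*(-5) - 3 = 5 - 3 = 2)
E = 37/8 (E = 4 - 1/8*(-5) = 4 + 5/8 = 37/8 ≈ 4.6250)
o(s) = -10 (o(s) = -5*2 = -10)
-89*(-89 + o(-7)) = -89*(-89 - 10) = -89*(-99) = 8811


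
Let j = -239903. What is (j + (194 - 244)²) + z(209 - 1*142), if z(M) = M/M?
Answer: -237402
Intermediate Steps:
z(M) = 1
(j + (194 - 244)²) + z(209 - 1*142) = (-239903 + (194 - 244)²) + 1 = (-239903 + (-50)²) + 1 = (-239903 + 2500) + 1 = -237403 + 1 = -237402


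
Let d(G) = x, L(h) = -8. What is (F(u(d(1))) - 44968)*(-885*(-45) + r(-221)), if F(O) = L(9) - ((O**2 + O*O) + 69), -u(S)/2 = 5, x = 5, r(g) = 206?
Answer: -1811202595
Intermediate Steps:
d(G) = 5
u(S) = -10 (u(S) = -2*5 = -10)
F(O) = -77 - 2*O**2 (F(O) = -8 - ((O**2 + O*O) + 69) = -8 - ((O**2 + O**2) + 69) = -8 - (2*O**2 + 69) = -8 - (69 + 2*O**2) = -8 + (-69 - 2*O**2) = -77 - 2*O**2)
(F(u(d(1))) - 44968)*(-885*(-45) + r(-221)) = ((-77 - 2*(-10)**2) - 44968)*(-885*(-45) + 206) = ((-77 - 2*100) - 44968)*(39825 + 206) = ((-77 - 200) - 44968)*40031 = (-277 - 44968)*40031 = -45245*40031 = -1811202595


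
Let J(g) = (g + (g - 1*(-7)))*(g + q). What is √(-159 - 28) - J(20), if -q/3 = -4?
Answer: -1504 + I*√187 ≈ -1504.0 + 13.675*I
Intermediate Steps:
q = 12 (q = -3*(-4) = 12)
J(g) = (7 + 2*g)*(12 + g) (J(g) = (g + (g - 1*(-7)))*(g + 12) = (g + (g + 7))*(12 + g) = (g + (7 + g))*(12 + g) = (7 + 2*g)*(12 + g))
√(-159 - 28) - J(20) = √(-159 - 28) - (84 + 2*20² + 31*20) = √(-187) - (84 + 2*400 + 620) = I*√187 - (84 + 800 + 620) = I*√187 - 1*1504 = I*√187 - 1504 = -1504 + I*√187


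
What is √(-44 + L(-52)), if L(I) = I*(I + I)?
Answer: 6*√149 ≈ 73.239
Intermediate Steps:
L(I) = 2*I² (L(I) = I*(2*I) = 2*I²)
√(-44 + L(-52)) = √(-44 + 2*(-52)²) = √(-44 + 2*2704) = √(-44 + 5408) = √5364 = 6*√149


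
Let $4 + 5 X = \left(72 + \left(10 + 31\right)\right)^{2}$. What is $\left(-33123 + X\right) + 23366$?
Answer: $-7204$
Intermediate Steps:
$X = 2553$ ($X = - \frac{4}{5} + \frac{\left(72 + \left(10 + 31\right)\right)^{2}}{5} = - \frac{4}{5} + \frac{\left(72 + 41\right)^{2}}{5} = - \frac{4}{5} + \frac{113^{2}}{5} = - \frac{4}{5} + \frac{1}{5} \cdot 12769 = - \frac{4}{5} + \frac{12769}{5} = 2553$)
$\left(-33123 + X\right) + 23366 = \left(-33123 + 2553\right) + 23366 = -30570 + 23366 = -7204$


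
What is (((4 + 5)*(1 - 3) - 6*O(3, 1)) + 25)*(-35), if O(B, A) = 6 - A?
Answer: 805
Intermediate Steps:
(((4 + 5)*(1 - 3) - 6*O(3, 1)) + 25)*(-35) = (((4 + 5)*(1 - 3) - 6*(6 - 1*1)) + 25)*(-35) = ((9*(-2) - 6*(6 - 1)) + 25)*(-35) = ((-18 - 6*5) + 25)*(-35) = ((-18 - 3*10) + 25)*(-35) = ((-18 - 30) + 25)*(-35) = (-48 + 25)*(-35) = -23*(-35) = 805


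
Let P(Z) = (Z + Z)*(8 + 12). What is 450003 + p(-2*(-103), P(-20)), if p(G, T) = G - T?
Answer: 451009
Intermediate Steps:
P(Z) = 40*Z (P(Z) = (2*Z)*20 = 40*Z)
450003 + p(-2*(-103), P(-20)) = 450003 + (-2*(-103) - 40*(-20)) = 450003 + (206 - 1*(-800)) = 450003 + (206 + 800) = 450003 + 1006 = 451009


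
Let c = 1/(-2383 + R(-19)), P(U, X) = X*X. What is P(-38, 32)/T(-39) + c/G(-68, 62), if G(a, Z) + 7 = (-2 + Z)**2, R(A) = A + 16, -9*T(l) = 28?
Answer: -19751956999/60010286 ≈ -329.14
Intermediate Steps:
P(U, X) = X**2
T(l) = -28/9 (T(l) = -1/9*28 = -28/9)
R(A) = 16 + A
G(a, Z) = -7 + (-2 + Z)**2
c = -1/2386 (c = 1/(-2383 + (16 - 19)) = 1/(-2383 - 3) = 1/(-2386) = -1/2386 ≈ -0.00041911)
P(-38, 32)/T(-39) + c/G(-68, 62) = 32**2/(-28/9) - 1/(2386*(-7 + (-2 + 62)**2)) = 1024*(-9/28) - 1/(2386*(-7 + 60**2)) = -2304/7 - 1/(2386*(-7 + 3600)) = -2304/7 - 1/2386/3593 = -2304/7 - 1/2386*1/3593 = -2304/7 - 1/8572898 = -19751956999/60010286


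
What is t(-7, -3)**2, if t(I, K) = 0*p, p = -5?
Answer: 0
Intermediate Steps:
t(I, K) = 0 (t(I, K) = 0*(-5) = 0)
t(-7, -3)**2 = 0**2 = 0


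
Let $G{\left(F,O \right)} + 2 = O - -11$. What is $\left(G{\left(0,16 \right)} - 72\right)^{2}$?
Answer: $2209$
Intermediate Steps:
$G{\left(F,O \right)} = 9 + O$ ($G{\left(F,O \right)} = -2 + \left(O - -11\right) = -2 + \left(O + 11\right) = -2 + \left(11 + O\right) = 9 + O$)
$\left(G{\left(0,16 \right)} - 72\right)^{2} = \left(\left(9 + 16\right) - 72\right)^{2} = \left(25 - 72\right)^{2} = \left(-47\right)^{2} = 2209$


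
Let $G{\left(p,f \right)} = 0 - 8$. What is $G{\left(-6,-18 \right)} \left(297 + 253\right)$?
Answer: $-4400$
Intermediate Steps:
$G{\left(p,f \right)} = -8$ ($G{\left(p,f \right)} = 0 - 8 = -8$)
$G{\left(-6,-18 \right)} \left(297 + 253\right) = - 8 \left(297 + 253\right) = \left(-8\right) 550 = -4400$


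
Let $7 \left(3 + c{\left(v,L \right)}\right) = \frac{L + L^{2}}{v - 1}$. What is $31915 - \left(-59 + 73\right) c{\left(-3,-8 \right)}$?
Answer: $31985$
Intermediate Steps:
$c{\left(v,L \right)} = -3 + \frac{L + L^{2}}{7 \left(-1 + v\right)}$ ($c{\left(v,L \right)} = -3 + \frac{\left(L + L^{2}\right) \frac{1}{v - 1}}{7} = -3 + \frac{\left(L + L^{2}\right) \frac{1}{-1 + v}}{7} = -3 + \frac{\frac{1}{-1 + v} \left(L + L^{2}\right)}{7} = -3 + \frac{L + L^{2}}{7 \left(-1 + v\right)}$)
$31915 - \left(-59 + 73\right) c{\left(-3,-8 \right)} = 31915 - \left(-59 + 73\right) \frac{21 - 8 + \left(-8\right)^{2} - -63}{7 \left(-1 - 3\right)} = 31915 - 14 \frac{21 - 8 + 64 + 63}{7 \left(-4\right)} = 31915 - 14 \cdot \frac{1}{7} \left(- \frac{1}{4}\right) 140 = 31915 - 14 \left(-5\right) = 31915 - -70 = 31915 + 70 = 31985$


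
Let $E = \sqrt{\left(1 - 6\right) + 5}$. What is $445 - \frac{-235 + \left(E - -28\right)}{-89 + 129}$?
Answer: $\frac{18007}{40} \approx 450.17$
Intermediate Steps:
$E = 0$ ($E = \sqrt{\left(1 - 6\right) + 5} = \sqrt{-5 + 5} = \sqrt{0} = 0$)
$445 - \frac{-235 + \left(E - -28\right)}{-89 + 129} = 445 - \frac{-235 + \left(0 - -28\right)}{-89 + 129} = 445 - \frac{-235 + \left(0 + 28\right)}{40} = 445 - \left(-235 + 28\right) \frac{1}{40} = 445 - \left(-207\right) \frac{1}{40} = 445 - - \frac{207}{40} = 445 + \frac{207}{40} = \frac{18007}{40}$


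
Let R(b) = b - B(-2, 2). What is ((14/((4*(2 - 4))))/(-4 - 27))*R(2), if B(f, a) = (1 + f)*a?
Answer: 7/31 ≈ 0.22581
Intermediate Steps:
B(f, a) = a*(1 + f)
R(b) = 2 + b (R(b) = b - 2*(1 - 2) = b - 2*(-1) = b - 1*(-2) = b + 2 = 2 + b)
((14/((4*(2 - 4))))/(-4 - 27))*R(2) = ((14/((4*(2 - 4))))/(-4 - 27))*(2 + 2) = ((14/((4*(-2))))/(-31))*4 = ((14/(-8))*(-1/31))*4 = ((14*(-⅛))*(-1/31))*4 = -7/4*(-1/31)*4 = (7/124)*4 = 7/31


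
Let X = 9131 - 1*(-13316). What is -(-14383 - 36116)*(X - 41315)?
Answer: -952815132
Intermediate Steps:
X = 22447 (X = 9131 + 13316 = 22447)
-(-14383 - 36116)*(X - 41315) = -(-14383 - 36116)*(22447 - 41315) = -(-50499)*(-18868) = -1*952815132 = -952815132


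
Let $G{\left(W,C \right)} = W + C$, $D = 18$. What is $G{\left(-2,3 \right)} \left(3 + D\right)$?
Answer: $21$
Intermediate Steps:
$G{\left(W,C \right)} = C + W$
$G{\left(-2,3 \right)} \left(3 + D\right) = \left(3 - 2\right) \left(3 + 18\right) = 1 \cdot 21 = 21$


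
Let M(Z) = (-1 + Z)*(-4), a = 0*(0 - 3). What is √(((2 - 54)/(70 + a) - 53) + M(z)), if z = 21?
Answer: I*√163835/35 ≈ 11.565*I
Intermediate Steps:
a = 0 (a = 0*(-3) = 0)
M(Z) = 4 - 4*Z
√(((2 - 54)/(70 + a) - 53) + M(z)) = √(((2 - 54)/(70 + 0) - 53) + (4 - 4*21)) = √((-52/70 - 53) + (4 - 84)) = √((-52*1/70 - 53) - 80) = √((-26/35 - 53) - 80) = √(-1881/35 - 80) = √(-4681/35) = I*√163835/35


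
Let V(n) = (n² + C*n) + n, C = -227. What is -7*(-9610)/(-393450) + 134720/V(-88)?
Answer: 319667371/67948815 ≈ 4.7045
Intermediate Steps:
V(n) = n² - 226*n (V(n) = (n² - 227*n) + n = n² - 226*n)
-7*(-9610)/(-393450) + 134720/V(-88) = -7*(-9610)/(-393450) + 134720/((-88*(-226 - 88))) = 67270*(-1/393450) + 134720/((-88*(-314))) = -6727/39345 + 134720/27632 = -6727/39345 + 134720*(1/27632) = -6727/39345 + 8420/1727 = 319667371/67948815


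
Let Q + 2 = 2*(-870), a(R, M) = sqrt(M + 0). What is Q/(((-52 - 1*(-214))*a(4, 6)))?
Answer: -871*sqrt(6)/486 ≈ -4.3899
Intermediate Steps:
a(R, M) = sqrt(M)
Q = -1742 (Q = -2 + 2*(-870) = -2 - 1740 = -1742)
Q/(((-52 - 1*(-214))*a(4, 6))) = -1742*sqrt(6)/(6*(-52 - 1*(-214))) = -1742*sqrt(6)/(6*(-52 + 214)) = -1742*sqrt(6)/972 = -871*sqrt(6)/486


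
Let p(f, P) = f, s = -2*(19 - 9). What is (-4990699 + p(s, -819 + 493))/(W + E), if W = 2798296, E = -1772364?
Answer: -4990719/1025932 ≈ -4.8646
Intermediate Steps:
s = -20 (s = -2*10 = -20)
(-4990699 + p(s, -819 + 493))/(W + E) = (-4990699 - 20)/(2798296 - 1772364) = -4990719/1025932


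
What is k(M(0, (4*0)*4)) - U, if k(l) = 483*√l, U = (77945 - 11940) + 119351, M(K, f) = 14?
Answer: -185356 + 483*√14 ≈ -1.8355e+5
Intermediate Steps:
U = 185356 (U = 66005 + 119351 = 185356)
k(M(0, (4*0)*4)) - U = 483*√14 - 1*185356 = 483*√14 - 185356 = -185356 + 483*√14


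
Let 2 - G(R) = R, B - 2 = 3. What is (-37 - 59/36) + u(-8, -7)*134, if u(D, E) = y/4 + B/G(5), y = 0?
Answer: -9431/36 ≈ -261.97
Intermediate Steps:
B = 5 (B = 2 + 3 = 5)
G(R) = 2 - R
u(D, E) = -5/3 (u(D, E) = 0/4 + 5/(2 - 1*5) = 0*(¼) + 5/(2 - 5) = 0 + 5/(-3) = 0 + 5*(-⅓) = 0 - 5/3 = -5/3)
(-37 - 59/36) + u(-8, -7)*134 = (-37 - 59/36) - 5/3*134 = (-37 - 59/36) - 670/3 = -1391/36 - 670/3 = -9431/36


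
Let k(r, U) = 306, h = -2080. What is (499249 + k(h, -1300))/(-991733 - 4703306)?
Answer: -71365/813577 ≈ -0.087718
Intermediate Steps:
(499249 + k(h, -1300))/(-991733 - 4703306) = (499249 + 306)/(-991733 - 4703306) = 499555/(-5695039) = 499555*(-1/5695039) = -71365/813577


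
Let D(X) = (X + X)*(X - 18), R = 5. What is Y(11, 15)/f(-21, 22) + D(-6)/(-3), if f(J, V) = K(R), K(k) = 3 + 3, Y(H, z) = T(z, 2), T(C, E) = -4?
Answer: -290/3 ≈ -96.667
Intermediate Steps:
Y(H, z) = -4
D(X) = 2*X*(-18 + X) (D(X) = (2*X)*(-18 + X) = 2*X*(-18 + X))
K(k) = 6
f(J, V) = 6
Y(11, 15)/f(-21, 22) + D(-6)/(-3) = -4/6 + (2*(-6)*(-18 - 6))/(-3) = -4*⅙ + (2*(-6)*(-24))*(-⅓) = -⅔ + 288*(-⅓) = -⅔ - 96 = -290/3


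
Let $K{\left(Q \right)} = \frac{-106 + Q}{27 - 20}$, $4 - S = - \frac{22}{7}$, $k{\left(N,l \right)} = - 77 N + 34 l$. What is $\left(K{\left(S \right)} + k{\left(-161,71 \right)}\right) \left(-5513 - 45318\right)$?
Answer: $- \frac{36854864057}{49} \approx -7.5214 \cdot 10^{8}$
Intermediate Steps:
$S = \frac{50}{7}$ ($S = 4 - - \frac{22}{7} = 4 + \frac{22}{7} = \frac{50}{7} \approx 7.1429$)
$K{\left(Q \right)} = - \frac{106}{7} + \frac{Q}{7}$ ($K{\left(Q \right)} = \frac{-106 + Q}{7} = \left(-106 + Q\right) \frac{1}{7} = - \frac{106}{7} + \frac{Q}{7}$)
$\left(K{\left(S \right)} + k{\left(-161,71 \right)}\right) \left(-5513 - 45318\right) = \left(\left(- \frac{106}{7} + \frac{1}{7} \cdot \frac{50}{7}\right) + \left(\left(-77\right) \left(-161\right) + 34 \cdot 71\right)\right) \left(-5513 - 45318\right) = \left(\left(- \frac{106}{7} + \frac{50}{49}\right) + \left(12397 + 2414\right)\right) \left(-50831\right) = \left(- \frac{692}{49} + 14811\right) \left(-50831\right) = \frac{725047}{49} \left(-50831\right) = - \frac{36854864057}{49}$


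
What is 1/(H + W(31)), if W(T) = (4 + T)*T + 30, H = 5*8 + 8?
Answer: 1/1163 ≈ 0.00085985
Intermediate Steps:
H = 48 (H = 40 + 8 = 48)
W(T) = 30 + T*(4 + T) (W(T) = T*(4 + T) + 30 = 30 + T*(4 + T))
1/(H + W(31)) = 1/(48 + (30 + 31² + 4*31)) = 1/(48 + (30 + 961 + 124)) = 1/(48 + 1115) = 1/1163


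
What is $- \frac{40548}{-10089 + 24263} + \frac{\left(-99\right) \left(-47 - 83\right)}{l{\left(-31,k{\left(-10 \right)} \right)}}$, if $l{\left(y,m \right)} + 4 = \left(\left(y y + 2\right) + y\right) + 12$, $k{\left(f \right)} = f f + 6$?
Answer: $\frac{7215213}{666178} \approx 10.831$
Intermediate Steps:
$k{\left(f \right)} = 6 + f^{2}$ ($k{\left(f \right)} = f^{2} + 6 = 6 + f^{2}$)
$l{\left(y,m \right)} = 10 + y + y^{2}$ ($l{\left(y,m \right)} = -4 + \left(\left(\left(y y + 2\right) + y\right) + 12\right) = -4 + \left(\left(\left(y^{2} + 2\right) + y\right) + 12\right) = -4 + \left(\left(\left(2 + y^{2}\right) + y\right) + 12\right) = -4 + \left(\left(2 + y + y^{2}\right) + 12\right) = -4 + \left(14 + y + y^{2}\right) = 10 + y + y^{2}$)
$- \frac{40548}{-10089 + 24263} + \frac{\left(-99\right) \left(-47 - 83\right)}{l{\left(-31,k{\left(-10 \right)} \right)}} = - \frac{40548}{-10089 + 24263} + \frac{\left(-99\right) \left(-47 - 83\right)}{10 - 31 + \left(-31\right)^{2}} = - \frac{40548}{14174} + \frac{\left(-99\right) \left(-130\right)}{10 - 31 + 961} = \left(-40548\right) \frac{1}{14174} + \frac{12870}{940} = - \frac{20274}{7087} + 12870 \cdot \frac{1}{940} = - \frac{20274}{7087} + \frac{1287}{94} = \frac{7215213}{666178}$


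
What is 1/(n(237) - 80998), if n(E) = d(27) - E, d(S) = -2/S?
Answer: -27/2193347 ≈ -1.2310e-5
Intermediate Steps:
n(E) = -2/27 - E
1/(n(237) - 80998) = 1/((-2/27 - 1*237) - 80998) = 1/((-2/27 - 237) - 80998) = 1/(-6401/27 - 80998) = 1/(-2193347/27) = -27/2193347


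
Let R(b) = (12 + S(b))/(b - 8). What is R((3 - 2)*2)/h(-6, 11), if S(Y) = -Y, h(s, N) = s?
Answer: 5/18 ≈ 0.27778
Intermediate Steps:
R(b) = (12 - b)/(-8 + b) (R(b) = (12 - b)/(b - 8) = (12 - b)/(-8 + b))
R((3 - 2)*2)/h(-6, 11) = ((12 - (3 - 2)*2)/(-8 + (3 - 2)*2))/(-6) = ((12 - 2)/(-8 + 1*2))*(-⅙) = ((12 - 1*2)/(-8 + 2))*(-⅙) = ((12 - 2)/(-6))*(-⅙) = -⅙*10*(-⅙) = -5/3*(-⅙) = 5/18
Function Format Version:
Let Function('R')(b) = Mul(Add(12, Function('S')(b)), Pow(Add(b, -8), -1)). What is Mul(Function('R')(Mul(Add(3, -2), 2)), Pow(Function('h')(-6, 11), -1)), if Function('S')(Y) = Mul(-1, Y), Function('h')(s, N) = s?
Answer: Rational(5, 18) ≈ 0.27778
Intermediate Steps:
Function('R')(b) = Mul(Pow(Add(-8, b), -1), Add(12, Mul(-1, b))) (Function('R')(b) = Mul(Add(12, Mul(-1, b)), Pow(Add(b, -8), -1)) = Mul(Add(12, Mul(-1, b)), Pow(Add(-8, b), -1)) = Mul(Pow(Add(-8, b), -1), Add(12, Mul(-1, b))))
Mul(Function('R')(Mul(Add(3, -2), 2)), Pow(Function('h')(-6, 11), -1)) = Mul(Mul(Pow(Add(-8, Mul(Add(3, -2), 2)), -1), Add(12, Mul(-1, Mul(Add(3, -2), 2)))), Pow(-6, -1)) = Mul(Mul(Pow(Add(-8, Mul(1, 2)), -1), Add(12, Mul(-1, Mul(1, 2)))), Rational(-1, 6)) = Mul(Mul(Pow(Add(-8, 2), -1), Add(12, Mul(-1, 2))), Rational(-1, 6)) = Mul(Mul(Pow(-6, -1), Add(12, -2)), Rational(-1, 6)) = Mul(Mul(Rational(-1, 6), 10), Rational(-1, 6)) = Mul(Rational(-5, 3), Rational(-1, 6)) = Rational(5, 18)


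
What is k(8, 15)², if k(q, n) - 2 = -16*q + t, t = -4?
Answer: 16900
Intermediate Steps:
k(q, n) = -2 - 16*q (k(q, n) = 2 + (-16*q - 4) = 2 + (-4 - 16*q) = -2 - 16*q)
k(8, 15)² = (-2 - 16*8)² = (-2 - 128)² = (-130)² = 16900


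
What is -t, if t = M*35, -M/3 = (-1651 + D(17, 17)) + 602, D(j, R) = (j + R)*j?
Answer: -49455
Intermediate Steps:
D(j, R) = j*(R + j) (D(j, R) = (R + j)*j = j*(R + j))
M = 1413 (M = -3*((-1651 + 17*(17 + 17)) + 602) = -3*((-1651 + 17*34) + 602) = -3*((-1651 + 578) + 602) = -3*(-1073 + 602) = -3*(-471) = 1413)
t = 49455 (t = 1413*35 = 49455)
-t = -1*49455 = -49455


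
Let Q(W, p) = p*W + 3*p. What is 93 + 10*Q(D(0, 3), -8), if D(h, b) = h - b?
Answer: 93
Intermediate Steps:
Q(W, p) = 3*p + W*p (Q(W, p) = W*p + 3*p = 3*p + W*p)
93 + 10*Q(D(0, 3), -8) = 93 + 10*(-8*(3 + (0 - 1*3))) = 93 + 10*(-8*(3 + (0 - 3))) = 93 + 10*(-8*(3 - 3)) = 93 + 10*(-8*0) = 93 + 10*0 = 93 + 0 = 93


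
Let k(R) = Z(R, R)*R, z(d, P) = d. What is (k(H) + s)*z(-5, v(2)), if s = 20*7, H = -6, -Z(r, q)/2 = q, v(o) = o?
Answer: -340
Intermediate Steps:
Z(r, q) = -2*q
s = 140
k(R) = -2*R**2 (k(R) = (-2*R)*R = -2*R**2)
(k(H) + s)*z(-5, v(2)) = (-2*(-6)**2 + 140)*(-5) = (-2*36 + 140)*(-5) = (-72 + 140)*(-5) = 68*(-5) = -340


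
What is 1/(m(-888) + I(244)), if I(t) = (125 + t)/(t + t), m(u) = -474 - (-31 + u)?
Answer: 488/217529 ≈ 0.0022434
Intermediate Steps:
m(u) = -443 - u (m(u) = -474 + (31 - u) = -443 - u)
I(t) = (125 + t)/(2*t) (I(t) = (125 + t)/((2*t)) = (125 + t)*(1/(2*t)) = (125 + t)/(2*t))
1/(m(-888) + I(244)) = 1/((-443 - 1*(-888)) + (1/2)*(125 + 244)/244) = 1/((-443 + 888) + (1/2)*(1/244)*369) = 1/(445 + 369/488) = 1/(217529/488) = 488/217529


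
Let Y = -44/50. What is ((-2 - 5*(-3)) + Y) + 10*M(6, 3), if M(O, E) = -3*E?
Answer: -1947/25 ≈ -77.880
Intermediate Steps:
Y = -22/25 (Y = -44*1/50 = -22/25 ≈ -0.88000)
((-2 - 5*(-3)) + Y) + 10*M(6, 3) = ((-2 - 5*(-3)) - 22/25) + 10*(-3*3) = ((-2 + 15) - 22/25) + 10*(-9) = (13 - 22/25) - 90 = 303/25 - 90 = -1947/25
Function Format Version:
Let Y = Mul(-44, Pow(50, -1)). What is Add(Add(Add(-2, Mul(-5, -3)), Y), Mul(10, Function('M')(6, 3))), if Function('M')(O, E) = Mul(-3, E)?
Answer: Rational(-1947, 25) ≈ -77.880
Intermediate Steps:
Y = Rational(-22, 25) (Y = Mul(-44, Rational(1, 50)) = Rational(-22, 25) ≈ -0.88000)
Add(Add(Add(-2, Mul(-5, -3)), Y), Mul(10, Function('M')(6, 3))) = Add(Add(Add(-2, Mul(-5, -3)), Rational(-22, 25)), Mul(10, Mul(-3, 3))) = Add(Add(Add(-2, 15), Rational(-22, 25)), Mul(10, -9)) = Add(Add(13, Rational(-22, 25)), -90) = Add(Rational(303, 25), -90) = Rational(-1947, 25)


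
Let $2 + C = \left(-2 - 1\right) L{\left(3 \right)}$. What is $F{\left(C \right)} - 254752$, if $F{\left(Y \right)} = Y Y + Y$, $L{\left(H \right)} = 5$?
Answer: $-254480$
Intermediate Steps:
$C = -17$ ($C = -2 + \left(-2 - 1\right) 5 = -2 - 15 = -17$)
$F{\left(Y \right)} = Y + Y^{2}$ ($F{\left(Y \right)} = Y^{2} + Y = Y + Y^{2}$)
$F{\left(C \right)} - 254752 = - 17 \left(1 - 17\right) - 254752 = \left(-17\right) \left(-16\right) - 254752 = 272 - 254752 = -254480$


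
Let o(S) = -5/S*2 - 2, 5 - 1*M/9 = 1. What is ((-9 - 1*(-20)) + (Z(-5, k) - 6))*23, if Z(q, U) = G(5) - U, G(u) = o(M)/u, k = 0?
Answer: 9407/90 ≈ 104.52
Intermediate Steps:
M = 36 (M = 45 - 9*1 = 45 - 9 = 36)
o(S) = -2 - 10/S (o(S) = -10/S - 2 = -2 - 10/S)
G(u) = -41/(18*u) (G(u) = (-2 - 10/36)/u = (-2 - 10*1/36)/u = (-2 - 5/18)/u = -41/(18*u))
Z(q, U) = -41/90 - U (Z(q, U) = -41/18/5 - U = -41/18*⅕ - U = -41/90 - U)
((-9 - 1*(-20)) + (Z(-5, k) - 6))*23 = ((-9 - 1*(-20)) + ((-41/90 - 1*0) - 6))*23 = ((-9 + 20) + ((-41/90 + 0) - 6))*23 = (11 + (-41/90 - 6))*23 = (11 - 581/90)*23 = (409/90)*23 = 9407/90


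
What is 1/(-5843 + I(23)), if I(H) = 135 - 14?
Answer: -1/5722 ≈ -0.00017476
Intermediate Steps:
I(H) = 121
1/(-5843 + I(23)) = 1/(-5843 + 121) = 1/(-5722) = -1/5722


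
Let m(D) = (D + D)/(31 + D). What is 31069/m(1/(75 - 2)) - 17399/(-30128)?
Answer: 1059605031223/30128 ≈ 3.5170e+7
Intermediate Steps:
m(D) = 2*D/(31 + D) (m(D) = (2*D)/(31 + D) = 2*D/(31 + D))
31069/m(1/(75 - 2)) - 17399/(-30128) = 31069/((2/((75 - 2)*(31 + 1/(75 - 2))))) - 17399/(-30128) = 31069/((2/(73*(31 + 1/73)))) - 17399*(-1/30128) = 31069/((2*(1/73)/(31 + 1/73))) + 17399/30128 = 31069/((2*(1/73)/(2264/73))) + 17399/30128 = 31069/((2*(1/73)*(73/2264))) + 17399/30128 = 31069/(1/1132) + 17399/30128 = 31069*1132 + 17399/30128 = 35170108 + 17399/30128 = 1059605031223/30128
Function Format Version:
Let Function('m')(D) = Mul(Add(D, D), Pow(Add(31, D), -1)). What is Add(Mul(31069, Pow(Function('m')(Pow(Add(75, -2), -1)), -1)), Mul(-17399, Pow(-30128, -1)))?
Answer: Rational(1059605031223, 30128) ≈ 3.5170e+7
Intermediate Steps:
Function('m')(D) = Mul(2, D, Pow(Add(31, D), -1)) (Function('m')(D) = Mul(Mul(2, D), Pow(Add(31, D), -1)) = Mul(2, D, Pow(Add(31, D), -1)))
Add(Mul(31069, Pow(Function('m')(Pow(Add(75, -2), -1)), -1)), Mul(-17399, Pow(-30128, -1))) = Add(Mul(31069, Pow(Mul(2, Pow(Add(75, -2), -1), Pow(Add(31, Pow(Add(75, -2), -1)), -1)), -1)), Mul(-17399, Pow(-30128, -1))) = Add(Mul(31069, Pow(Mul(2, Pow(73, -1), Pow(Add(31, Pow(73, -1)), -1)), -1)), Mul(-17399, Rational(-1, 30128))) = Add(Mul(31069, Pow(Mul(2, Rational(1, 73), Pow(Add(31, Rational(1, 73)), -1)), -1)), Rational(17399, 30128)) = Add(Mul(31069, Pow(Mul(2, Rational(1, 73), Pow(Rational(2264, 73), -1)), -1)), Rational(17399, 30128)) = Add(Mul(31069, Pow(Mul(2, Rational(1, 73), Rational(73, 2264)), -1)), Rational(17399, 30128)) = Add(Mul(31069, Pow(Rational(1, 1132), -1)), Rational(17399, 30128)) = Add(Mul(31069, 1132), Rational(17399, 30128)) = Add(35170108, Rational(17399, 30128)) = Rational(1059605031223, 30128)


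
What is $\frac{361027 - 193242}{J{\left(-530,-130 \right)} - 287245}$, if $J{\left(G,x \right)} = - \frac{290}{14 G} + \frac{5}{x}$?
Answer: $- \frac{809227055}{1385382632} \approx -0.58412$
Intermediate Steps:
$J{\left(G,x \right)} = \frac{5}{x} - \frac{145}{7 G}$ ($J{\left(G,x \right)} = - 290 \frac{1}{14 G} + \frac{5}{x} = - \frac{145}{7 G} + \frac{5}{x} = \frac{5}{x} - \frac{145}{7 G}$)
$\frac{361027 - 193242}{J{\left(-530,-130 \right)} - 287245} = \frac{361027 - 193242}{\left(\frac{5}{-130} - \frac{145}{7 \left(-530\right)}\right) - 287245} = \frac{167785}{\left(5 \left(- \frac{1}{130}\right) - - \frac{29}{742}\right) - 287245} = \frac{167785}{\left(- \frac{1}{26} + \frac{29}{742}\right) - 287245} = \frac{167785}{\frac{3}{4823} - 287245} = \frac{167785}{- \frac{1385382632}{4823}} = 167785 \left(- \frac{4823}{1385382632}\right) = - \frac{809227055}{1385382632}$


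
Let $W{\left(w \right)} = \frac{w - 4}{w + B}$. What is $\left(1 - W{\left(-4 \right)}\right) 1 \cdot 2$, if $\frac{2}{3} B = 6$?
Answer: $\frac{26}{5} \approx 5.2$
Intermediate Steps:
$B = 9$ ($B = \frac{3}{2} \cdot 6 = 9$)
$W{\left(w \right)} = \frac{-4 + w}{9 + w}$ ($W{\left(w \right)} = \frac{w - 4}{w + 9} = \frac{-4 + w}{9 + w}$)
$\left(1 - W{\left(-4 \right)}\right) 1 \cdot 2 = \left(1 - \frac{-4 - 4}{9 - 4}\right) 1 \cdot 2 = \left(1 - \frac{1}{5} \left(-8\right)\right) 1 \cdot 2 = \left(1 - - \frac{8}{5}\right) 1 \cdot 2 = \left(1 + \frac{8}{5}\right) 1 \cdot 2 = \frac{13}{5} \cdot 1 \cdot 2 = \frac{13}{5} \cdot 2 = \frac{26}{5}$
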